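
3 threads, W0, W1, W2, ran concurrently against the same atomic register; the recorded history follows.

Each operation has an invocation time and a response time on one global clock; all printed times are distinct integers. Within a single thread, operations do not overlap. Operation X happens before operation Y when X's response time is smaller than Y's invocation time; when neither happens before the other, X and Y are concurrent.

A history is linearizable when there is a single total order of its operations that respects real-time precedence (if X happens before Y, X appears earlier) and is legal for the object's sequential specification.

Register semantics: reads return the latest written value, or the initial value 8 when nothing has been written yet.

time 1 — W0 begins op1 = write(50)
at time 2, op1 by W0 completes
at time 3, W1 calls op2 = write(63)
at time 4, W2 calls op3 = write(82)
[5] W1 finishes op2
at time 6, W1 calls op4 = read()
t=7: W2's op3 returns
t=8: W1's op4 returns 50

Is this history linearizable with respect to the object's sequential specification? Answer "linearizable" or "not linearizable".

not linearizable

already the first 8 events (up to op4's response at time 8) admit no linearization; the first 7 still do
3 orders of the 4 completed atomic register ops respect real time; none is legal
sample order op1, op2, op3, op4 stalls at step 4 — op4 read() → 50 has no legal effect
sample order op1, op2, op4, op3 stalls at step 3 — op4 read() → 50 has no legal effect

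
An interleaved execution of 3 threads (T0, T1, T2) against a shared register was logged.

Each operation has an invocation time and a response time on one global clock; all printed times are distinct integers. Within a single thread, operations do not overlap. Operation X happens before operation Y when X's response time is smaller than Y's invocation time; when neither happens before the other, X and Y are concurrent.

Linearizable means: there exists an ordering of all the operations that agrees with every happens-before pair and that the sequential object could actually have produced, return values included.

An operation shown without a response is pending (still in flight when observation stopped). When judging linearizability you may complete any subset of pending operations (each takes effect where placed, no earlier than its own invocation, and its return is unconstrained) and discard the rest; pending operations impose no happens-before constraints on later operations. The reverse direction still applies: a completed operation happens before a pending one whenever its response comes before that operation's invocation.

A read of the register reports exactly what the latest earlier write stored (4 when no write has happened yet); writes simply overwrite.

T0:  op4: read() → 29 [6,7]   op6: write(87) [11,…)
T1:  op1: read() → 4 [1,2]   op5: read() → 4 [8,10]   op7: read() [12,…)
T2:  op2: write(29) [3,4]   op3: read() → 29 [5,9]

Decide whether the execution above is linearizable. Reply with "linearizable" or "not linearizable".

not linearizable

the violation lands at event 10, op5's response at time 10: events 1..9 linearize, events 1..10 do not
the 5 completed operations admit 3 real-time orders; each fails the register replay
take op1, op2, op3, op4, op5: step 5 already fails, because op5 read() → 4 cannot occur there
take op1, op2, op4, op3, op5: step 5 already fails, because op5 read() → 4 cannot occur there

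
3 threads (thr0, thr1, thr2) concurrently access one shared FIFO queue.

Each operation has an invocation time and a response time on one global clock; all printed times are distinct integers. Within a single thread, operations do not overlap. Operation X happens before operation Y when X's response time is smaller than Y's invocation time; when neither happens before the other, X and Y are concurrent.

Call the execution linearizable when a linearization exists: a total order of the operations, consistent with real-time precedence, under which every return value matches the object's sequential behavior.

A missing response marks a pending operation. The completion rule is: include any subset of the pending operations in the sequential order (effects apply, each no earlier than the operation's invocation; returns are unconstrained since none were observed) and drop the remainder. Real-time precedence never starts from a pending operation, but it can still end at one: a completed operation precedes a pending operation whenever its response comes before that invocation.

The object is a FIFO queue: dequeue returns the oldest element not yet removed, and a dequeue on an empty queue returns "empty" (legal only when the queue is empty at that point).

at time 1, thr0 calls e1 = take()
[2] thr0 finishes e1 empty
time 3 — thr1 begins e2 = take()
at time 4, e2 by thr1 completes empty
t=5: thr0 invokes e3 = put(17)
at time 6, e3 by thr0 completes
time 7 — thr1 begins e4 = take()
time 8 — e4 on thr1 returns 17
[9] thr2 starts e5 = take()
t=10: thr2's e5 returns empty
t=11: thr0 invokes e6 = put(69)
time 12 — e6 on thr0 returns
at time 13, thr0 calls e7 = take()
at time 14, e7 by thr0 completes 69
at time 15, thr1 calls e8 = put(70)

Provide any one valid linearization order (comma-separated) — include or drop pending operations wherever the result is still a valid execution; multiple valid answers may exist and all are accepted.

e1, e2, e3, e4, e5, e6, e7

1. e1 take() → empty, leaving queue <>
2. e2 take() → empty, leaving queue <>
3. e3 put(17), leaving queue <17>
4. e4 take() → 17, leaving queue <>
5. e5 take() → empty, leaving queue <>
6. e6 put(69), leaving queue <69>
7. e7 take() → 69, leaving queue <>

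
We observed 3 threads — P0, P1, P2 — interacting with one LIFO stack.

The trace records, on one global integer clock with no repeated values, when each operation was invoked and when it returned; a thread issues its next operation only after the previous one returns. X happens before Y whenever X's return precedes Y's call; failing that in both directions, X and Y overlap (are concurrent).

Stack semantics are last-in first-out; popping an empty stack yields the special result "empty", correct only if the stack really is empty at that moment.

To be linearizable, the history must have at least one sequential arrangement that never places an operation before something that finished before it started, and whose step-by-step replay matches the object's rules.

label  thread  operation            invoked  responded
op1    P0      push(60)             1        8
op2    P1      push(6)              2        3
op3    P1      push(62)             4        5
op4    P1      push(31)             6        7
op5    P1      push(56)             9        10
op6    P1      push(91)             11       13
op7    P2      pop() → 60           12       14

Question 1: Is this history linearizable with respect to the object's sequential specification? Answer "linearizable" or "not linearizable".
not linearizable

cut after 13 events: linearizable; cut after 14 events (op7 responds, time 14): not linearizable
real-time-consistent orders of the 7 completed operations: 8 — all fail the LIFO stack replay
one such order, op1, op2, op3, op4, op5, op6, op7, breaks at step 7 where op7 pop() → 60 is illegal
one such order, op1, op2, op3, op4, op5, op7, op6, breaks at step 6 where op7 pop() → 60 is illegal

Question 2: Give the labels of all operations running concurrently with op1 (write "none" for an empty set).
Answer: op2, op3, op4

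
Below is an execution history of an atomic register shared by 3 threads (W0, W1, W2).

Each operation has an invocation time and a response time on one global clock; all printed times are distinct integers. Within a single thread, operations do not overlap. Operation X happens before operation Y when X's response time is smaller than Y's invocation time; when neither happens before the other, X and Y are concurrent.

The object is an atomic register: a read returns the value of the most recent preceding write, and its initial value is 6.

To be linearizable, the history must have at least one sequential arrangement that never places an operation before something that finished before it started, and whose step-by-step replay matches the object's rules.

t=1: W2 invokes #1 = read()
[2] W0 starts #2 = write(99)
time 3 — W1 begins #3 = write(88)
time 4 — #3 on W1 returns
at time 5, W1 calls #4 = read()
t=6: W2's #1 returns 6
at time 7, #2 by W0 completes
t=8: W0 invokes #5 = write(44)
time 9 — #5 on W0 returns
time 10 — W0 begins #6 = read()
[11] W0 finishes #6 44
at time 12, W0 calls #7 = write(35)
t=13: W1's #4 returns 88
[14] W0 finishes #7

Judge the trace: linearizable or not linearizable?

witness order: #1, #2, #3, #4, #5, #6, #7
1. #1 read() → 6, leaving value 6
2. #2 write(99), leaving value 99
3. #3 write(88), leaving value 88
4. #4 read() → 88, leaving value 88
5. #5 write(44), leaving value 44
6. #6 read() → 44, leaving value 44
7. #7 write(35), leaving value 35

linearizable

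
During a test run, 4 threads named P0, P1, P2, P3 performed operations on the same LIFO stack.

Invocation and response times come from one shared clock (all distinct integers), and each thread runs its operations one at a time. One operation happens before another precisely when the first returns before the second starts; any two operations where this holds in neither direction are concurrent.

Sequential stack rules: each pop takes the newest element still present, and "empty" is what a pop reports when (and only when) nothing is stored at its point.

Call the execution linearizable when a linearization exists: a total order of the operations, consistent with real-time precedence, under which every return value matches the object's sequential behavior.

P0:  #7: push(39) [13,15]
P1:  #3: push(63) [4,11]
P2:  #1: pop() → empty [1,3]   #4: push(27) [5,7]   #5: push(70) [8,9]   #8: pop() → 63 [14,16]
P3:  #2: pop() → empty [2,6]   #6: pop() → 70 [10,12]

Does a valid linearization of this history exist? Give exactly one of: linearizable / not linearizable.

linearizable

a witness: #1, #2, #4, #3, #5, #6, #8, #7
after step 1 (#1 pop() → empty): stack <>
after step 2 (#2 pop() → empty): stack <>
after step 3 (#4 push(27)): stack <27>
after step 4 (#3 push(63)): stack <27,63>
after step 5 (#5 push(70)): stack <27,63,70>
after step 6 (#6 pop() → 70): stack <27,63>
after step 7 (#8 pop() → 63): stack <27>
after step 8 (#7 push(39)): stack <27,39>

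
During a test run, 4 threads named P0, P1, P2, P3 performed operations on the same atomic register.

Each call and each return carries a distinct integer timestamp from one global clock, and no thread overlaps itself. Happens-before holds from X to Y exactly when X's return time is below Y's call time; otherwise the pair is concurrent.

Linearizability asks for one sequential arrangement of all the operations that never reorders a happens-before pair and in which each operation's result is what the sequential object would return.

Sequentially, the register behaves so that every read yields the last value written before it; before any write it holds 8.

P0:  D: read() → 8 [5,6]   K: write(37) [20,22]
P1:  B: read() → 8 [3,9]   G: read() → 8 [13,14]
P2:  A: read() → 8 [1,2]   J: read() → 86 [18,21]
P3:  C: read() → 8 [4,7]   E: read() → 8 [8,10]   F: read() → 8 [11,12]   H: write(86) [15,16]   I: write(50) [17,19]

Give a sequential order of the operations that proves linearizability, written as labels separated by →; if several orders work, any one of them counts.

A → B → C → D → E → F → G → H → J → I → K

1. A read() → 8, leaving value 8
2. B read() → 8, leaving value 8
3. C read() → 8, leaving value 8
4. D read() → 8, leaving value 8
5. E read() → 8, leaving value 8
6. F read() → 8, leaving value 8
7. G read() → 8, leaving value 8
8. H write(86), leaving value 86
9. J read() → 86, leaving value 86
10. I write(50), leaving value 50
11. K write(37), leaving value 37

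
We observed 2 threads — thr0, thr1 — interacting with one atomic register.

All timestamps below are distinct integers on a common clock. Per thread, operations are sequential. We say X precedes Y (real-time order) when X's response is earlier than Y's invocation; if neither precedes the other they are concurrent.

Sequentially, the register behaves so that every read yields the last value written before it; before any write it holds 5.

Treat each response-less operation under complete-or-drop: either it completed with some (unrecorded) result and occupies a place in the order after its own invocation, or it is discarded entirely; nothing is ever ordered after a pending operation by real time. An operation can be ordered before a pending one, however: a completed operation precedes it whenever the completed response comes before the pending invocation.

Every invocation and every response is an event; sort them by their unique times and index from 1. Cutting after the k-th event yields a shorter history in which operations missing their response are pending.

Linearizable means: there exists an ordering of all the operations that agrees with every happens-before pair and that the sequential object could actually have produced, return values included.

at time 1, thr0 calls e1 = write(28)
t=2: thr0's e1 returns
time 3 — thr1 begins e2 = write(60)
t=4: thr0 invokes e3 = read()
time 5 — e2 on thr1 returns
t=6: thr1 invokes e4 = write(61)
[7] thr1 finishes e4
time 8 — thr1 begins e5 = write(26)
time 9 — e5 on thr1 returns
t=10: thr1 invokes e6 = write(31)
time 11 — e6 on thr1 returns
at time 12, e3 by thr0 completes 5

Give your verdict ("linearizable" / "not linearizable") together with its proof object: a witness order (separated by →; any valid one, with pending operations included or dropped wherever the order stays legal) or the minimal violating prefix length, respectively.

through event 11 a valid linearization exists; event 12 (e3 responding at time 12) ends that
all 5 real-time-respecting orders fail — 6 completed atomic register operations, no legal replay
take e1, e2, e3, e4, e5, e6: step 3 already fails, because e3 read() → 5 cannot occur there
take e1, e2, e4, e3, e5, e6: step 4 already fails, because e3 read() → 5 cannot occur there

not linearizable — minimal violating prefix: 12 events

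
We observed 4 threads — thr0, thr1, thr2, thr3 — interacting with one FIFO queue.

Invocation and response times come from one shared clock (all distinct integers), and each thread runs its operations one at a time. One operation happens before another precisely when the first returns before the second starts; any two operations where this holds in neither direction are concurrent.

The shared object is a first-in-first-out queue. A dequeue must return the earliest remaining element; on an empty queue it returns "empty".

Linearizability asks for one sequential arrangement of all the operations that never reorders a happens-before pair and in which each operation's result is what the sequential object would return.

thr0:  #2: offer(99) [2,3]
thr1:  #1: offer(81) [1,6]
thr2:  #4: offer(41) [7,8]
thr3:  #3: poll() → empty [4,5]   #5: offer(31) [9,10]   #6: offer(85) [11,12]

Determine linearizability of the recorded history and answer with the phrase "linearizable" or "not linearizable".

not linearizable

events 1..4 are fine; event 5 — the response of #3 at time 5 — makes the prefix non-linearizable
exactly one order of the 2 completed ops respects real time; the FIFO queue replay fails
every completion of the 1 pending operation (#1) was checked; none linearizes
one such order, #2, #3 (pending dropped), breaks at step 2 where #3 poll() → empty is illegal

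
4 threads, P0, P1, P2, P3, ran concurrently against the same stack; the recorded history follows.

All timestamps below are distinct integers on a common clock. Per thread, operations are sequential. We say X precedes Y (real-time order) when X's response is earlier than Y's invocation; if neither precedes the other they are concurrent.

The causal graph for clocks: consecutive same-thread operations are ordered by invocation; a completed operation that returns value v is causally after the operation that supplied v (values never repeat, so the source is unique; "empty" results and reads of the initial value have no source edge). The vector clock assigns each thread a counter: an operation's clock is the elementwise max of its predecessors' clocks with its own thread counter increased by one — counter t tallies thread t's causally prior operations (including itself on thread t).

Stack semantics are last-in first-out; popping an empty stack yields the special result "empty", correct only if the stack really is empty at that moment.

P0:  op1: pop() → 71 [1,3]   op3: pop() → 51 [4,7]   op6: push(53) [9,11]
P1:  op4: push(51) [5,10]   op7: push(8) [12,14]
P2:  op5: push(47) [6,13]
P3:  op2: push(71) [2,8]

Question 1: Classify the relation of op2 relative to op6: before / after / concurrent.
before

op2 spans [2,8], op6 spans [9,11]
resp(op2)=8 < inv(op6)=9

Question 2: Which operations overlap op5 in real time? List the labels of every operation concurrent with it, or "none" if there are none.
op2, op3, op4, op6, op7

op5 runs from 6 to 13; window-overlapping ops are concurrent
op1 [1,3]: before
op2 [2,8]: concurrent
op3 [4,7]: concurrent
op4 [5,10]: concurrent
op6 [9,11]: concurrent
op7 [12,14]: concurrent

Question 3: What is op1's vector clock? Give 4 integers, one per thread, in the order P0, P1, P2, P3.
(1, 0, 0, 1)

invoked at 2, op2 has no predecessors; its own P3 bump gives (0, 0, 0, 1)
invoked at 6, op5 has no predecessors; its own P2 bump gives (0, 0, 1, 0)
invoked at 5, op4 has no predecessors; its own P1 bump gives (0, 1, 0, 0)
VC(op7, invoked at 12): max of VC(op4)=(0, 1, 0, 0), then +1 on thread P1 → (0, 2, 0, 0)
VC(op1, invoked at 1): max of VC(op2)=(0, 0, 0, 1), then +1 on thread P0 → (1, 0, 0, 1)
VC(op3, invoked at 4): max of VC(op1)=(1, 0, 0, 1), VC(op4)=(0, 1, 0, 0), then +1 on thread P0 → (2, 1, 0, 1)
VC(op6, invoked at 9): max of VC(op3)=(2, 1, 0, 1), then +1 on thread P0 → (3, 1, 0, 1)
target: VC(op1) = (1, 0, 0, 1)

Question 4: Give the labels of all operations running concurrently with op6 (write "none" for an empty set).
op4, op5

op6 spans [9,11]: anything still running between times 9 and 11 counts as concurrent
op1 [1,3]: before
op2 [2,8]: before
op3 [4,7]: before
op4 [5,10]: concurrent
op5 [6,13]: concurrent
op7 [12,14]: after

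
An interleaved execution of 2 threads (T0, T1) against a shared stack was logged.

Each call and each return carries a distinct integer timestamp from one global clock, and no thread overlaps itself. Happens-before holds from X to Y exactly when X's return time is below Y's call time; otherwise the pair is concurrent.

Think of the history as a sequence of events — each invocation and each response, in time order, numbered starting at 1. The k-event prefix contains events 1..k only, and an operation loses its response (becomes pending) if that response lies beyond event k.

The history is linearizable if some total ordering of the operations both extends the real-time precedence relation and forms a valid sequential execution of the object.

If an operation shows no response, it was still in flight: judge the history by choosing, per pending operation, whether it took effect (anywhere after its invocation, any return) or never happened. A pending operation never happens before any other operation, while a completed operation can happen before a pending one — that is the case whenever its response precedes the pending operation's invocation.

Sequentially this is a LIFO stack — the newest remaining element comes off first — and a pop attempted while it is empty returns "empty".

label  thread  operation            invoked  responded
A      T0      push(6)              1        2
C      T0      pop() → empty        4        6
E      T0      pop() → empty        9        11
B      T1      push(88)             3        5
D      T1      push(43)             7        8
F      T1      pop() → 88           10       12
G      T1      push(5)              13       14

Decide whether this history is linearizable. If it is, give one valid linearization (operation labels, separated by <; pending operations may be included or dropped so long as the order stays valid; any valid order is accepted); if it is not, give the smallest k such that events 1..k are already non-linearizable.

through event 5 a valid linearization exists; event 6 (C responding at time 6) ends that
2 orders of the 3 completed stack ops respect real time; none is legal
one such order, A, B, C, breaks at step 3 where C pop() → empty is illegal
one such order, A, C, B, breaks at step 2 where C pop() → empty is illegal

not linearizable — minimal violating prefix: 6 events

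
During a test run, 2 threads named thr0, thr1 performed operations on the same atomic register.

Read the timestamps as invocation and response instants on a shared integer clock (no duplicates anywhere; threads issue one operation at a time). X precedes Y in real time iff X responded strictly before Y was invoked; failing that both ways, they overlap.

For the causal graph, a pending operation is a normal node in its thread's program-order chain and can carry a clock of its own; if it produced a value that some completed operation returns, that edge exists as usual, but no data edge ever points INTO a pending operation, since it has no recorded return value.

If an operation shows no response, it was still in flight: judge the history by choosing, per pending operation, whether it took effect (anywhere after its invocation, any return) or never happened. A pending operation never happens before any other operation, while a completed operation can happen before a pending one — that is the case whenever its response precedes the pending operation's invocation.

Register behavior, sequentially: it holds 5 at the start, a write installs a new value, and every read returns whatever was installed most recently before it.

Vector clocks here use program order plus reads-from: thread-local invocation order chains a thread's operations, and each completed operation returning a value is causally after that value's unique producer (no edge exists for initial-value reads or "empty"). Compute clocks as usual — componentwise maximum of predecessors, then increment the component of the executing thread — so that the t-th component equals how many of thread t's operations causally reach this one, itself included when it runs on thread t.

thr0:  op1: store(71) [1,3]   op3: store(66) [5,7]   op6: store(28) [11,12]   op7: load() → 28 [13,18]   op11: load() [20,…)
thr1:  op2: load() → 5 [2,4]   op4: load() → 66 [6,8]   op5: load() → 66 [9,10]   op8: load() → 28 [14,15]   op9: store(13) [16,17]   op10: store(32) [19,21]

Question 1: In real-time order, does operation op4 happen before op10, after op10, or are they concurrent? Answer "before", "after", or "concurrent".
before

op4 spans [6,8], op10 spans [19,21]
resp(op4)=8 < inv(op10)=19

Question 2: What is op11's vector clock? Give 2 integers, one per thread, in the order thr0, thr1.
(5, 0)

op2, invoked 2, has no incoming edges; only thr1's bump applies → (0, 1)
op1, invoked 1, has no incoming edges; only thr0's bump applies → (1, 0)
VC(op3, invoked at 5): max of VC(op1)=(1, 0), then +1 on thread thr0 → (2, 0)
VC(op6, invoked at 11): max of VC(op3)=(2, 0), then +1 on thread thr0 → (3, 0)
VC(op4, invoked at 6): max of VC(op2)=(0, 1), VC(op3)=(2, 0), then +1 on thread thr1 → (2, 2)
VC(op7, invoked at 13): max of VC(op6)=(3, 0), then +1 on thread thr0 → (4, 0)
VC(op5, invoked at 9): max of VC(op3)=(2, 0), VC(op4)=(2, 2), then +1 on thread thr1 → (2, 3)
VC(op11, invoked at 20): max of VC(op7)=(4, 0), then +1 on thread thr0 → (5, 0)
VC(op8, invoked at 14): max of VC(op5)=(2, 3), VC(op6)=(3, 0), then +1 on thread thr1 → (3, 4)
VC(op9, invoked at 16): max of VC(op8)=(3, 4), then +1 on thread thr1 → (3, 5)
VC(op10, invoked at 19): max of VC(op9)=(3, 5), then +1 on thread thr1 → (3, 6)
target: VC(op11) = (5, 0)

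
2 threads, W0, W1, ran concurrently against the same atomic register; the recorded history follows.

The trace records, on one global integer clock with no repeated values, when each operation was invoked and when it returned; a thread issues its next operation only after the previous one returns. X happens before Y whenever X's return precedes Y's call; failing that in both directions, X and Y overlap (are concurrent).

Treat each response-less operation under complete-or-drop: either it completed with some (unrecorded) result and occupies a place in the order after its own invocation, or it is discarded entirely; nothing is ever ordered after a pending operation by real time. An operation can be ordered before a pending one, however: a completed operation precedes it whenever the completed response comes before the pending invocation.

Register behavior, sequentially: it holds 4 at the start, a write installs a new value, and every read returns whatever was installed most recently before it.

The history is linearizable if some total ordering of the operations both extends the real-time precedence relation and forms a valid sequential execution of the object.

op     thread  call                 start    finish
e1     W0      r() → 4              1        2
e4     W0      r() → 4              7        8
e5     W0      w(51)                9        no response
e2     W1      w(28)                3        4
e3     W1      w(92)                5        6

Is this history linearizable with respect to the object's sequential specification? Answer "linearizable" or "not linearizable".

through event 7 a valid linearization exists; event 8 (e4 responding at time 8) ends that
exactly one order of the 4 completed ops respects real time; the atomic register replay fails
for example e1, e2, e3, e4 fails at step 4: e4 r() → 4 is not legal there

not linearizable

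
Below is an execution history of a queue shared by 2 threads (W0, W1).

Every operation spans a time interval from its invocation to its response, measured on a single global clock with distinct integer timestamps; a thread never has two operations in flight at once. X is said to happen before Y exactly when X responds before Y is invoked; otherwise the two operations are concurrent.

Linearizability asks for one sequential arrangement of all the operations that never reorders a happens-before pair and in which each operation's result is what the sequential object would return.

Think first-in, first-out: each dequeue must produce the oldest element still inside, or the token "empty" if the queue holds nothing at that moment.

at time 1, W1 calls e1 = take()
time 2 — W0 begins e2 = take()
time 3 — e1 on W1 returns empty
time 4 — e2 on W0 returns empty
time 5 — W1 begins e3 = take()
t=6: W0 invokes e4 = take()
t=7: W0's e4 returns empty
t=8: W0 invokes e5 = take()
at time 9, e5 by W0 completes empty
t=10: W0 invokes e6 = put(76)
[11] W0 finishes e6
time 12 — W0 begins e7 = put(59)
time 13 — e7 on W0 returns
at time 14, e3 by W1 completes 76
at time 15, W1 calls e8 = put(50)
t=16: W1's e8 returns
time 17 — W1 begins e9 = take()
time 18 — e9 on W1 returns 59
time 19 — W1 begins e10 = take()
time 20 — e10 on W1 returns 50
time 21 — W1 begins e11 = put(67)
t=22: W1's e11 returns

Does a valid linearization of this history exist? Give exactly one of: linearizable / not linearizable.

linearizable

a witness: e1, e2, e4, e5, e6, e3, e7, e8, e9, e10, e11
step 1: e1 take() → empty — queue <>
step 2: e2 take() → empty — queue <>
step 3: e4 take() → empty — queue <>
step 4: e5 take() → empty — queue <>
step 5: e6 put(76) — queue <76>
step 6: e3 take() → 76 — queue <>
step 7: e7 put(59) — queue <59>
step 8: e8 put(50) — queue <59,50>
step 9: e9 take() → 59 — queue <50>
step 10: e10 take() → 50 — queue <>
step 11: e11 put(67) — queue <67>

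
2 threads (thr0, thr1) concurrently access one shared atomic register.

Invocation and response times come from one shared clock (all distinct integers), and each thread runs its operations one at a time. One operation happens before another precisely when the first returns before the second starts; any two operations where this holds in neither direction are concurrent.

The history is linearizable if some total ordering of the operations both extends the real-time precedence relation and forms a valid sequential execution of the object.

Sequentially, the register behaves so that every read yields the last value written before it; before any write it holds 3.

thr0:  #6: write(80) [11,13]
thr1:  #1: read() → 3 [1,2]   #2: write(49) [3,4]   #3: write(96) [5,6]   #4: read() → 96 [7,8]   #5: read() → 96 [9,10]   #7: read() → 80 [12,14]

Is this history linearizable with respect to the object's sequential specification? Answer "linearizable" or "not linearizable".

witness order: #1, #2, #3, #4, #5, #6, #7
after step 1 (#1 read() → 3): value 3
after step 2 (#2 write(49)): value 49
after step 3 (#3 write(96)): value 96
after step 4 (#4 read() → 96): value 96
after step 5 (#5 read() → 96): value 96
after step 6 (#6 write(80)): value 80
after step 7 (#7 read() → 80): value 80

linearizable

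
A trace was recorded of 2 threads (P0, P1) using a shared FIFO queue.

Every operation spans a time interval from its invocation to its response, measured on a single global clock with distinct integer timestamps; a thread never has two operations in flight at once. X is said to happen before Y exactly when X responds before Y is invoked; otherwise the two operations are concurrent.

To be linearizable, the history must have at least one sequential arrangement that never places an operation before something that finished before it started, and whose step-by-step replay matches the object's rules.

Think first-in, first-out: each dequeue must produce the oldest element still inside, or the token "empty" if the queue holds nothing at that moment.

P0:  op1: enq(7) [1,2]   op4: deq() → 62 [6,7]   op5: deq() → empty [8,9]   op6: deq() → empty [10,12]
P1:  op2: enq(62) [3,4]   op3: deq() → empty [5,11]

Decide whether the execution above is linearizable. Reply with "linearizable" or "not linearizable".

not linearizable

already the first 11 events (up to op3's response at time 11) admit no linearization; the first 10 still do
no legal order exists: 3 real-time-consistent candidates over 5 completed FIFO queue operations, all rejected
include/drop combinations of the 1 pending operation (op6) were all tried; none helps
sample order op1, op2, op3, op4, op5 (pending dropped) stalls at step 3 — op3 deq() → empty has no legal effect
sample order op1, op2, op4, op3, op5 (pending dropped) stalls at step 3 — op4 deq() → 62 has no legal effect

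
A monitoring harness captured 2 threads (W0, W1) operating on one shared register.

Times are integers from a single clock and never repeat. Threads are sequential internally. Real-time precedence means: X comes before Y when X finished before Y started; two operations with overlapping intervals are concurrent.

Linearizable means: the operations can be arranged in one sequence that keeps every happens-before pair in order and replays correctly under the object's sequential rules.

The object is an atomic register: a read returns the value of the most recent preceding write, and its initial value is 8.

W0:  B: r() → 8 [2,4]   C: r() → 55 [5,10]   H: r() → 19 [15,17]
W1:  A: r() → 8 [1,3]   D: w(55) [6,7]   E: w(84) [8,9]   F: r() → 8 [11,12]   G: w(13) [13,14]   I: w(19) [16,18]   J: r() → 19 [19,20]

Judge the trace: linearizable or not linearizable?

through event 11 a valid linearization exists; event 12 (F responding at time 12) ends that
6 completed operations, 6 real-time-consistent orders — every register replay fails
take A, B, C, D, E, F: step 3 already fails, because C r() → 55 cannot occur there
take A, B, D, C, E, F: step 6 already fails, because F r() → 8 cannot occur there

not linearizable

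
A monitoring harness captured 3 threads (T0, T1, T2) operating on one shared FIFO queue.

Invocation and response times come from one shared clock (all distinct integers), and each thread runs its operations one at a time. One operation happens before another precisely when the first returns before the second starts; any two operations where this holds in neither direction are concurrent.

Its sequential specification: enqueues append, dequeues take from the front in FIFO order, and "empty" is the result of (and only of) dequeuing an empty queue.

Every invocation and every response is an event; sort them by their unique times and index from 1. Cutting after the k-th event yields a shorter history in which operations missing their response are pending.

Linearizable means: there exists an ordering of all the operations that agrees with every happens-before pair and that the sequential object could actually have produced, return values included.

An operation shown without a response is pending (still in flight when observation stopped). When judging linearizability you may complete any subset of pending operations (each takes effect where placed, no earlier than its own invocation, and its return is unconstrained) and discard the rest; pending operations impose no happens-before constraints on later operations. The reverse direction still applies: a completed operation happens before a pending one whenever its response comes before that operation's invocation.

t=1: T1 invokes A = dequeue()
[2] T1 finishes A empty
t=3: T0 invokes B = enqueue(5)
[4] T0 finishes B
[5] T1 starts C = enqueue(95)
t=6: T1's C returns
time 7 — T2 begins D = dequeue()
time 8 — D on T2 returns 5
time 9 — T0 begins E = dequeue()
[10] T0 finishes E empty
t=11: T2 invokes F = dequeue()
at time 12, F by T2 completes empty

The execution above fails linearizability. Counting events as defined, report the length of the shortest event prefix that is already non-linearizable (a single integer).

events 1..9 are still linearizable — one witness is A, B, C, D:
1. A dequeue() → empty, leaving queue <>
2. B enqueue(5), leaving queue <5>
3. C enqueue(95), leaving queue <5,95>
4. D dequeue() → 5, leaving queue <95>
adding event 10 (E responds at 10) leaves no legal real-time order
e.g. A, B, C, D, E: illegal at step 5, since E dequeue() → empty cannot apply there

10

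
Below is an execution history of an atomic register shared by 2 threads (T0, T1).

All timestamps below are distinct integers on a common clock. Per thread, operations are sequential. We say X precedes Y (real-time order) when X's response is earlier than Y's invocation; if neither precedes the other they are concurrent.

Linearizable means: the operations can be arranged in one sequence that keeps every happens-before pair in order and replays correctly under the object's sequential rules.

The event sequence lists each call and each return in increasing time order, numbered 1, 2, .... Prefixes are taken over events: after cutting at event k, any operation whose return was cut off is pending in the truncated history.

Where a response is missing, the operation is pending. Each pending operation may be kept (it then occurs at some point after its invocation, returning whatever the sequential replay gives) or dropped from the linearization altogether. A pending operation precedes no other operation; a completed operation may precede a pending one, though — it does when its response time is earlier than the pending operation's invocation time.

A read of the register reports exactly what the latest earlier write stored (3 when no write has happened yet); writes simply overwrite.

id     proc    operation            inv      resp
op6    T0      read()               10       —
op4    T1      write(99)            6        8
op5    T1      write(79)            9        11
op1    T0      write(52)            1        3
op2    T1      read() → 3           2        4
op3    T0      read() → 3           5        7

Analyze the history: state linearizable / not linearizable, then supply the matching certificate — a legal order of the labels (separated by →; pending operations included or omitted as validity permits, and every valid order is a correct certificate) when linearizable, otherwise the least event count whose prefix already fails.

not linearizable — minimal violating prefix: 7 events

cut after 6 events: linearizable; cut after 7 events (op3 responds, time 7): not linearizable
real-time-consistent orders of the 3 completed operations: 2 — all fail the atomic register replay
every completion of the 1 pending operation (op4) was checked; none linearizes
sample order op1, op2, op3 (pending dropped) stalls at step 2 — op2 read() → 3 has no legal effect
sample order op2, op1, op3 (pending dropped) stalls at step 3 — op3 read() → 3 has no legal effect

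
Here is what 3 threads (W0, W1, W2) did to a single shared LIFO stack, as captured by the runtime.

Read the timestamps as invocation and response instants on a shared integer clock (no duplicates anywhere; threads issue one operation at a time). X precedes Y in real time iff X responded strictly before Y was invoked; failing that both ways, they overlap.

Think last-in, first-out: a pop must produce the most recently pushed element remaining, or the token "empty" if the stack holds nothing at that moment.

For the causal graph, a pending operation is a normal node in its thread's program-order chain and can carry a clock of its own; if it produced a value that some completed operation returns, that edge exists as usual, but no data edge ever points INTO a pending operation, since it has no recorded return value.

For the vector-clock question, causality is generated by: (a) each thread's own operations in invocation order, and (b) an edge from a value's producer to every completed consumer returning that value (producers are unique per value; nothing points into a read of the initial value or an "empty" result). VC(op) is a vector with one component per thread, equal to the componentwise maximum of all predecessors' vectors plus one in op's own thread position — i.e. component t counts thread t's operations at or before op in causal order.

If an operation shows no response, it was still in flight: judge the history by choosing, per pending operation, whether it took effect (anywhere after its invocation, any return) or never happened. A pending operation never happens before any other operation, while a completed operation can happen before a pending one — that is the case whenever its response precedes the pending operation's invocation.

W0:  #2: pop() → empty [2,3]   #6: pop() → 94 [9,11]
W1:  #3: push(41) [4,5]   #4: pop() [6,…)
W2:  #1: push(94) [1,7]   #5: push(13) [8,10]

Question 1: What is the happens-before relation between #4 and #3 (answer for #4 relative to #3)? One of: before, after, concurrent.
Answer: after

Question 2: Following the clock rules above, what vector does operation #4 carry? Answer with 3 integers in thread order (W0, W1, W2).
Answer: (0, 2, 0)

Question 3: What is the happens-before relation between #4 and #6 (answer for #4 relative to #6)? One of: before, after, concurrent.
Answer: concurrent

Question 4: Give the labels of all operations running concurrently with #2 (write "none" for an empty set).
Answer: #1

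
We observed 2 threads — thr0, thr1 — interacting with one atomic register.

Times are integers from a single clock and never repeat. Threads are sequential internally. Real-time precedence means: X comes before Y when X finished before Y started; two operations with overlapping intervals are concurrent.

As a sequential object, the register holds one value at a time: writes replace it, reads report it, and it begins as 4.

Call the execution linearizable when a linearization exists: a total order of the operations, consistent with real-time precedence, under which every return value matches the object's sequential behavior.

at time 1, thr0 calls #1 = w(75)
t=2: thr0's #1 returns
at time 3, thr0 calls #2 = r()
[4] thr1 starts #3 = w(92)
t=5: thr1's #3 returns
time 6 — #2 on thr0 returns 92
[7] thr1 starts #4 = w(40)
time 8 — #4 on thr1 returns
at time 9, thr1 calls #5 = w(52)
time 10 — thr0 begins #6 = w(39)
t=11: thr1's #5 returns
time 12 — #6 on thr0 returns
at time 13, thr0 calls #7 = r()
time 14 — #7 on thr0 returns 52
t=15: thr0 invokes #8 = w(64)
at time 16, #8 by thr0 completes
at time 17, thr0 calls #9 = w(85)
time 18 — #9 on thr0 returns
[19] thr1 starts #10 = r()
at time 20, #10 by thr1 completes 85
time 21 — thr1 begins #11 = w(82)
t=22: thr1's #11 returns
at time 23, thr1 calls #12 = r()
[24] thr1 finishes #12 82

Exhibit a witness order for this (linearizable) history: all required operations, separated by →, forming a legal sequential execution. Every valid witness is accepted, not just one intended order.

step 1: #1 w(75) — value 75
step 2: #3 w(92) — value 92
step 3: #2 r() → 92 — value 92
step 4: #4 w(40) — value 40
step 5: #6 w(39) — value 39
step 6: #5 w(52) — value 52
step 7: #7 r() → 52 — value 52
step 8: #8 w(64) — value 64
step 9: #9 w(85) — value 85
step 10: #10 r() → 85 — value 85
step 11: #11 w(82) — value 82
step 12: #12 r() → 82 — value 82

#1 → #3 → #2 → #4 → #6 → #5 → #7 → #8 → #9 → #10 → #11 → #12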